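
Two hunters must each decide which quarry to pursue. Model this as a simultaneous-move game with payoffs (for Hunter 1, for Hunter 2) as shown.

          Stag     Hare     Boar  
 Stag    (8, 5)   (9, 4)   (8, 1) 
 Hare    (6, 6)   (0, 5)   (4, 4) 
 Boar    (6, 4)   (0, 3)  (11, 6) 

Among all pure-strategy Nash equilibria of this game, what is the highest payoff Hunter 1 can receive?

11

Both Stag is a pure NE (Hunter 1: 8 ≥ 6; Hunter 2: 5 ≥ 4). Hunter 1 gets 8.
Both Boar is a pure NE (Hunter 1: 11 ≥ 8; Hunter 2: 6 ≥ 4). Hunter 1 gets 11.
Every other cell has a profitable deviation for at least one player. Highest of {8, 11} is 11.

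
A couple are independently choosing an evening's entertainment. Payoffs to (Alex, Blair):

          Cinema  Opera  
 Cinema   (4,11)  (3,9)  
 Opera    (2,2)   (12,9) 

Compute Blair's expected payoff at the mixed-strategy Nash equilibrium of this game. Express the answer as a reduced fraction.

Alex mixes with probability p on Cinema, chosen so Blair is indifferent: 11p + 2(1−p) = 9p + 9(1−p) gives p = 7/9.
Blair's expected payoff is 11·7/9 + 2·2/9 = 9.

9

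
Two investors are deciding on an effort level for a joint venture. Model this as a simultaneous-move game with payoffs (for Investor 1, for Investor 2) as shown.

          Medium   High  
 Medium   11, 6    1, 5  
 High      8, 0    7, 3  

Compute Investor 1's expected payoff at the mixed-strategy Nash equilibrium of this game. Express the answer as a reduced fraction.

Investor 2 mixes with probability q on Medium, chosen so Investor 1 is indifferent: 11q + 1(1−q) = 8q + 7(1−q) gives q = 2/3.
Investor 1's expected payoff (from either row, since indifferent) is 11·2/3 + 1·1/3 = 23/3.

23/3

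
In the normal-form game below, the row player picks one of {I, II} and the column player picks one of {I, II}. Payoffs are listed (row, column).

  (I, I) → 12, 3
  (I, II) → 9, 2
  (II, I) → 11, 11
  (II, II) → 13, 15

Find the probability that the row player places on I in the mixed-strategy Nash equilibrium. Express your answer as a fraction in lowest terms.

4/5

The row player's mix p on I must make the column player indifferent between I and II.
The column player's payoff from I: 3p + 11(1−p). From II: 2p + 15(1−p).
Set equal: 1p = 4(1−p) → p = 4/5.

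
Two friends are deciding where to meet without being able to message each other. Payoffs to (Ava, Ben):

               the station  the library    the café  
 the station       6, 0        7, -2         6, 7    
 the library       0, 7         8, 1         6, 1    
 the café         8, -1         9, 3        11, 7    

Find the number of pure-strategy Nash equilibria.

1

Both the café: Ava gets 11 (best alternative 6); Ben gets 7 (best alternative 3). Neither deviates — NE.
Both the station is not a NE: Ava would switch to the café (8 > 6).
No other cell survives both best-response checks, so there is 1 pure NE.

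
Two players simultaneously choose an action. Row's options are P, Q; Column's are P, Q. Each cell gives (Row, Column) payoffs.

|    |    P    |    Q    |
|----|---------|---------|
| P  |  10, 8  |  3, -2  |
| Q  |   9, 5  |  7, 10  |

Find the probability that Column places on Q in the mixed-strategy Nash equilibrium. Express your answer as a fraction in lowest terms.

Column's mix q on P must make Row indifferent between P and Q.
Row's payoff from P: 10q + 3(1−q). From Q: 9q + 7(1−q).
Set equal: 1q = 4(1−q) → q = 4/5.
Probability on Q is 1 − 4/5 = 1/5.

1/5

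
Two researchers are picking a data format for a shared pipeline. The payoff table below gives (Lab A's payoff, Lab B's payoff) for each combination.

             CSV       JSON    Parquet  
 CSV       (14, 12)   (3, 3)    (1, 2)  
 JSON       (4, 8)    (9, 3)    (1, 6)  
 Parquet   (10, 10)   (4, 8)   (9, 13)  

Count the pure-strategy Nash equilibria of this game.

Both CSV: Lab A gets 14 (best alternative 10); Lab B gets 12 (best alternative 3). Neither deviates — NE.
Both Parquet: Lab A gets 9 (best alternative 1); Lab B gets 13 (best alternative 10). Neither deviates — NE.
Both JSON is not a NE: Lab B would switch to CSV (8 > 3).
No other cell survives both best-response checks, so there are 2 pure NE.

2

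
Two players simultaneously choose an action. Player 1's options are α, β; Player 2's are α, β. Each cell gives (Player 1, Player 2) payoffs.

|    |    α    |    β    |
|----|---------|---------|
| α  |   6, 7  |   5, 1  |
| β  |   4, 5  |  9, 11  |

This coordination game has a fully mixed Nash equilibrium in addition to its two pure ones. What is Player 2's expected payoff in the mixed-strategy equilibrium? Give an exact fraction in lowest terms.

Player 1 mixes with probability p on α, chosen so Player 2 is indifferent: 7p + 5(1−p) = 1p + 11(1−p) gives p = 1/2.
Player 2's expected payoff is 7·1/2 + 5·1/2 = 6.

6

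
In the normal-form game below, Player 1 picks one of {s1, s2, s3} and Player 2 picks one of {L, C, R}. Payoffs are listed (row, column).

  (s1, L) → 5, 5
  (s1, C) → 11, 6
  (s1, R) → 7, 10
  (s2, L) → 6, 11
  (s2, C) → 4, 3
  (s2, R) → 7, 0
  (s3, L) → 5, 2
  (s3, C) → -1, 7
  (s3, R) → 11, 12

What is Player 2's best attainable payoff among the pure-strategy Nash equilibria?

(s2, L) is a pure NE (Player 1: 6 ≥ 5; Player 2: 11 ≥ 3). Player 2 gets 11.
(s3, R) is a pure NE (Player 1: 11 ≥ 7; Player 2: 12 ≥ 7). Player 2 gets 12.
Every other cell has a profitable deviation for at least one player. Highest of {11, 12} is 12.

12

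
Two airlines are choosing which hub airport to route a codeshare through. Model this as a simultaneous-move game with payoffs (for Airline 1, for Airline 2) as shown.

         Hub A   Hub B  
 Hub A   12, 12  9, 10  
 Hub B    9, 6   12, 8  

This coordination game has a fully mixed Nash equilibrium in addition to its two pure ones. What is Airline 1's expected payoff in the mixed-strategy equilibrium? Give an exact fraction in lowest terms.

Airline 2 mixes with probability q on Hub A, chosen so Airline 1 is indifferent: 12q + 9(1−q) = 9q + 12(1−q) gives q = 1/2.
Airline 1's expected payoff (from either row, since indifferent) is 12·1/2 + 9·1/2 = 21/2.

21/2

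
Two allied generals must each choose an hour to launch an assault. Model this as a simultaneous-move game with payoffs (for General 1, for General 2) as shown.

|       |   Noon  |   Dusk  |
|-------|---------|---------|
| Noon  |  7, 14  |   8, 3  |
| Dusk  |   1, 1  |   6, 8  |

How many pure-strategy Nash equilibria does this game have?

Both Noon: General 1 gets 7 (best alternative 1); General 2 gets 14 (best alternative 3). Neither deviates — NE.
Both Dusk is not a NE: General 1 would switch to Noon (8 > 6).
No other cell survives both best-response checks, so there is 1 pure NE.

1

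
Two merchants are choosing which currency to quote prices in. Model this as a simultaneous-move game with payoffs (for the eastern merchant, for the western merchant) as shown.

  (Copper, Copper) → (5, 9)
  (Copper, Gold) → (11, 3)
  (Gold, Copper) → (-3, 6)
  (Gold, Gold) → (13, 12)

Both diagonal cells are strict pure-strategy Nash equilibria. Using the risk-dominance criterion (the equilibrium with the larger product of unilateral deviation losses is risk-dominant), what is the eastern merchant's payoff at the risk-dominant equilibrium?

5

At both Copper: the eastern merchant loses 5 − (-3) = 8 by deviating; the western merchant loses 9 − 3 = 6. Product = 8·6 = 48.
At both Gold: the eastern merchant loses 13 − 11 = 2 by deviating; the western merchant loses 12 − 6 = 6. Product = 2·6 = 12.
48 > 12, so both Copper is risk-dominant. The eastern merchant's payoff there is 5.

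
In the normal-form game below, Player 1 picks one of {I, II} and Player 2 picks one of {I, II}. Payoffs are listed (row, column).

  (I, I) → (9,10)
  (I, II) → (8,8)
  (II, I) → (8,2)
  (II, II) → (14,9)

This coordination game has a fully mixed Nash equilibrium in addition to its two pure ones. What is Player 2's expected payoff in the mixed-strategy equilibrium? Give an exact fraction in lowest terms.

74/9

Player 1 mixes with probability p on I, chosen so Player 2 is indifferent: 10p + 2(1−p) = 8p + 9(1−p) gives p = 7/9.
Player 2's expected payoff is 10·7/9 + 2·2/9 = 74/9.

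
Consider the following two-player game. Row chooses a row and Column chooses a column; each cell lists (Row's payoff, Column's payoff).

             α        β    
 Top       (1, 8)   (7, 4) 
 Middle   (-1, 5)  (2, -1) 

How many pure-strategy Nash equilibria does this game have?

1

(Top, α): Row gets 1 (best alternative -1); Column gets 8 (best alternative 4). Neither deviates — NE.
(Middle, β) is not a NE: Row would switch to Top (7 > 2).
No other cell survives both best-response checks, so there is 1 pure NE.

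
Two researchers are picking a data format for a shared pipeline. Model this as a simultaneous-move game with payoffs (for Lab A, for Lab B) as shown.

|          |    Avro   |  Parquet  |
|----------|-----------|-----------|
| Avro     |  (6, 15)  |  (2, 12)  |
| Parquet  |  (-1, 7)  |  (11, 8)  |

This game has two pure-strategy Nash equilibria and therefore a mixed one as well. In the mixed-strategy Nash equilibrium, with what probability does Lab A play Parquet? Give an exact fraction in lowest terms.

Lab A's mix p on Avro must make Lab B indifferent between Avro and Parquet.
Lab B's payoff from Avro: 15p + 7(1−p). From Parquet: 12p + 8(1−p).
Set equal: 3p = 1(1−p) → p = 1/4.
Probability on Parquet is 1 − 1/4 = 3/4.

3/4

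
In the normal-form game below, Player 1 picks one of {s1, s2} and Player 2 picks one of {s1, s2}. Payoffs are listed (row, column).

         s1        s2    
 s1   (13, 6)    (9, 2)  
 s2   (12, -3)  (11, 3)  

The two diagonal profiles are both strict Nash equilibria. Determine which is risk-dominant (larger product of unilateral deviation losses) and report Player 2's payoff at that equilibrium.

At both s1: Player 1 loses 13 − 12 = 1 by deviating; Player 2 loses 6 − 2 = 4. Product = 1·4 = 4.
At both s2: Player 1 loses 11 − 9 = 2 by deviating; Player 2 loses 3 − (-3) = 6. Product = 2·6 = 12.
12 > 4, so both s2 is risk-dominant. Player 2's payoff there is 3.

3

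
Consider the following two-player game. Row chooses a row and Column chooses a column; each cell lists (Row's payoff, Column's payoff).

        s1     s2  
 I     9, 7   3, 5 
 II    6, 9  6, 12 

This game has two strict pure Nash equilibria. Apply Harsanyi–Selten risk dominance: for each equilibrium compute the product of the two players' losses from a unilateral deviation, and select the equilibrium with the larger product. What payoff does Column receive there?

12

At (I, s1): Row loses 9 − 6 = 3 by deviating; Column loses 7 − 5 = 2. Product = 3·2 = 6.
At (II, s2): Row loses 6 − 3 = 3 by deviating; Column loses 12 − 9 = 3. Product = 3·3 = 9.
9 > 6, so (II, s2) is risk-dominant. Column's payoff there is 12.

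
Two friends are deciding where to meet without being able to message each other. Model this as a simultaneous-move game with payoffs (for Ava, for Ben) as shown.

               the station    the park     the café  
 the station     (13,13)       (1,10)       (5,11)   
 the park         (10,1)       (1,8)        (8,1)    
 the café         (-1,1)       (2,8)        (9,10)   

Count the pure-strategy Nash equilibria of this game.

Both the station: Ava gets 13 (best alternative 10); Ben gets 13 (best alternative 11). Neither deviates — NE.
Both the café: Ava gets 9 (best alternative 8); Ben gets 10 (best alternative 8). Neither deviates — NE.
Both the park is not a NE: Ava would switch to the café (2 > 1).
No other cell survives both best-response checks, so there are 2 pure NE.

2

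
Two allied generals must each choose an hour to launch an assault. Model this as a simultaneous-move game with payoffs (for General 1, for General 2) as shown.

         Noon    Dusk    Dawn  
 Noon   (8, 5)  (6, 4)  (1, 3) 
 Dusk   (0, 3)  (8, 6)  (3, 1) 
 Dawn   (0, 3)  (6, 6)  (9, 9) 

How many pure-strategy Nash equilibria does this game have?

3

Both Noon: General 1 gets 8 (best alternative 0); General 2 gets 5 (best alternative 4). Neither deviates — NE.
Both Dusk: General 1 gets 8 (best alternative 6); General 2 gets 6 (best alternative 3). Neither deviates — NE.
Both Dawn: General 1 gets 9 (best alternative 3); General 2 gets 9 (best alternative 6). Neither deviates — NE.
(Dawn, Noon) is not a NE: General 1 would switch to Noon (8 > 0).
No other cell survives both best-response checks, so there are 3 pure NE.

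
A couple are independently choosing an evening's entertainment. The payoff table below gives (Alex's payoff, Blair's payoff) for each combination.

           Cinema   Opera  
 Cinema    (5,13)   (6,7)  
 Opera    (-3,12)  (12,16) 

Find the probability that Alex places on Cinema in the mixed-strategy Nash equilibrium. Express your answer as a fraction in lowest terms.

2/5

Alex's mix p on Cinema must make Blair indifferent between Cinema and Opera.
Blair's payoff from Cinema: 13p + 12(1−p). From Opera: 7p + 16(1−p).
Set equal: 6p = 4(1−p) → p = 4/10 = 2/5.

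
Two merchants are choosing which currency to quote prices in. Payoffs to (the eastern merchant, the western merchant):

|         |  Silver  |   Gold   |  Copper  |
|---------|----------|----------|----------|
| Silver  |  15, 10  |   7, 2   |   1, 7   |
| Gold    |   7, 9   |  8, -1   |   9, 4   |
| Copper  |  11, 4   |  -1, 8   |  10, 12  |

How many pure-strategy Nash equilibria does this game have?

Both Silver: the eastern merchant gets 15 (best alternative 11); the western merchant gets 10 (best alternative 7). Neither deviates — NE.
Both Copper: the eastern merchant gets 10 (best alternative 9); the western merchant gets 12 (best alternative 8). Neither deviates — NE.
Both Gold is not a NE: the western merchant would switch to Silver (9 > -1).
No other cell survives both best-response checks, so there are 2 pure NE.

2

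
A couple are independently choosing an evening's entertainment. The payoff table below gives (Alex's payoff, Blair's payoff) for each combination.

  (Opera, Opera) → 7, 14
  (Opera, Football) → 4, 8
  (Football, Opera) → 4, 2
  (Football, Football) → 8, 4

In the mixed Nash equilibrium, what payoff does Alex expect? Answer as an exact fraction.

40/7

Blair mixes with probability q on Opera, chosen so Alex is indifferent: 7q + 4(1−q) = 4q + 8(1−q) gives q = 4/7.
Alex's expected payoff (from either row, since indifferent) is 7·4/7 + 4·3/7 = 40/7.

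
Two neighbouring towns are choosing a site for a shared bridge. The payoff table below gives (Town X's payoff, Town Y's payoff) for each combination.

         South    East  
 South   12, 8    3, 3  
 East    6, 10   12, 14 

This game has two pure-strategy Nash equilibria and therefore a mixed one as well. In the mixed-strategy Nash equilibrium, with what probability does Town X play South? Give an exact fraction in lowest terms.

Town X's mix p on South must make Town Y indifferent between South and East.
Town Y's payoff from South: 8p + 10(1−p). From East: 3p + 14(1−p).
Set equal: 5p = 4(1−p) → p = 4/9.

4/9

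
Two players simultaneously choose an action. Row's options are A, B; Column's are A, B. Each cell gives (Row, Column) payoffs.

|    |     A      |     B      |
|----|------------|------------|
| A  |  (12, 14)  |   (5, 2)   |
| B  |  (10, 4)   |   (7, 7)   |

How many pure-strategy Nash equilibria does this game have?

Both A: Row gets 12 (best alternative 10); Column gets 14 (best alternative 2). Neither deviates — NE.
Both B: Row gets 7 (best alternative 5); Column gets 7 (best alternative 4). Neither deviates — NE.
(A, B) is not a NE: Row would switch to B (7 > 5).
No other cell survives both best-response checks, so there are 2 pure NE.

2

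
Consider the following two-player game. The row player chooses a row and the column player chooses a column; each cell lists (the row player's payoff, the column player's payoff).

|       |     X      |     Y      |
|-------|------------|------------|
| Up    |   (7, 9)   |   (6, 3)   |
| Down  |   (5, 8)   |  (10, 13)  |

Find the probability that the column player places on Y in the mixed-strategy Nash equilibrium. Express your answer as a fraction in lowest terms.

The column player's mix q on X must make the row player indifferent between Up and Down.
The row player's payoff from Up: 7q + 6(1−q). From Down: 5q + 10(1−q).
Set equal: 2q = 4(1−q) → q = 4/6 = 2/3.
Probability on Y is 1 − 2/3 = 1/3.

1/3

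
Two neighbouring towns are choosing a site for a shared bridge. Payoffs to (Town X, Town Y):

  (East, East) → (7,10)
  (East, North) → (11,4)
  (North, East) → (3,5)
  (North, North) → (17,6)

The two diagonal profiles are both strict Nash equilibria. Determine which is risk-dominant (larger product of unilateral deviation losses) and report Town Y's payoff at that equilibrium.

At both East: Town X loses 7 − 3 = 4 by deviating; Town Y loses 10 − 4 = 6. Product = 4·6 = 24.
At both North: Town X loses 17 − 11 = 6 by deviating; Town Y loses 6 − 5 = 1. Product = 6·1 = 6.
24 > 6, so both East is risk-dominant. Town Y's payoff there is 10.

10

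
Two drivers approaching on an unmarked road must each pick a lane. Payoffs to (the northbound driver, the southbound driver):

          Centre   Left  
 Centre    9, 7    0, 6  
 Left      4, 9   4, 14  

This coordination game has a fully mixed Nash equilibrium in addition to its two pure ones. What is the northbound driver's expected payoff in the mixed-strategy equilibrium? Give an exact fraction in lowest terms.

4

The southbound driver mixes with probability q on Centre, chosen so the northbound driver is indifferent: 9q + 0(1−q) = 4q + 4(1−q) gives q = 4/9.
The northbound driver's expected payoff (from either row, since indifferent) is 9·4/9 + 0·5/9 = 4.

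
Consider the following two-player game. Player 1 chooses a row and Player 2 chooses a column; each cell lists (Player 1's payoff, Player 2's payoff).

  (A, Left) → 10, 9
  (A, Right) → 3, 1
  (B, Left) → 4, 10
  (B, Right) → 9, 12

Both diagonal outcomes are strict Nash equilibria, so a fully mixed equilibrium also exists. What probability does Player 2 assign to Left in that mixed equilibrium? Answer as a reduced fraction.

1/2

Player 2's mix q on Left must make Player 1 indifferent between A and B.
Player 1's payoff from A: 10q + 3(1−q). From B: 4q + 9(1−q).
Set equal: 6q = 6(1−q) → q = 6/12 = 1/2.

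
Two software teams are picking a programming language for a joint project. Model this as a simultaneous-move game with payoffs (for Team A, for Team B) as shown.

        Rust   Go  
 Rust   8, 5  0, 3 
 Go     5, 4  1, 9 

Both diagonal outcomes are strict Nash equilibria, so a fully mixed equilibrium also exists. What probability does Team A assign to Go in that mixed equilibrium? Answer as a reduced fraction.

Team A's mix p on Rust must make Team B indifferent between Rust and Go.
Team B's payoff from Rust: 5p + 4(1−p). From Go: 3p + 9(1−p).
Set equal: 2p = 5(1−p) → p = 5/7.
Probability on Go is 1 − 5/7 = 2/7.

2/7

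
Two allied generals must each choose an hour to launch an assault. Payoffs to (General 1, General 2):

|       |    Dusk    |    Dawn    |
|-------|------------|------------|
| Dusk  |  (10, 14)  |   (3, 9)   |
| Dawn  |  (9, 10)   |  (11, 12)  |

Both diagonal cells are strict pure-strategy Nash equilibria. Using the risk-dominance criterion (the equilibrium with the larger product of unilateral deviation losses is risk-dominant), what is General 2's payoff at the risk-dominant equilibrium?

At both Dusk: General 1 loses 10 − 9 = 1 by deviating; General 2 loses 14 − 9 = 5. Product = 1·5 = 5.
At both Dawn: General 1 loses 11 − 3 = 8 by deviating; General 2 loses 12 − 10 = 2. Product = 8·2 = 16.
16 > 5, so both Dawn is risk-dominant. General 2's payoff there is 12.

12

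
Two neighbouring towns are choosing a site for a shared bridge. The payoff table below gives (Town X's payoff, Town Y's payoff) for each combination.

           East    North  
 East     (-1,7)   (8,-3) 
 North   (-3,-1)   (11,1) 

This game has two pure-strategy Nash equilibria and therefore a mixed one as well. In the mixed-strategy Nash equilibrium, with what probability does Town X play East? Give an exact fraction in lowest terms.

Town X's mix p on East must make Town Y indifferent between East and North.
Town Y's payoff from East: 7p + (-1)(1−p). From North: (-3)p + 1(1−p).
Set equal: 10p = 2(1−p) → p = 2/12 = 1/6.

1/6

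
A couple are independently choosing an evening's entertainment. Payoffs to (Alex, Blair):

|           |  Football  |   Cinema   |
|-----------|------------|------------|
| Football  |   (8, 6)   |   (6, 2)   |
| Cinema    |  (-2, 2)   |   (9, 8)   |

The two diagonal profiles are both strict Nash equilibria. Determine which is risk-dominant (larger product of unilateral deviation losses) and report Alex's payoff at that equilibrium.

At both Football: Alex loses 8 − (-2) = 10 by deviating; Blair loses 6 − 2 = 4. Product = 10·4 = 40.
At both Cinema: Alex loses 9 − 6 = 3 by deviating; Blair loses 8 − 2 = 6. Product = 3·6 = 18.
40 > 18, so both Football is risk-dominant. Alex's payoff there is 8.

8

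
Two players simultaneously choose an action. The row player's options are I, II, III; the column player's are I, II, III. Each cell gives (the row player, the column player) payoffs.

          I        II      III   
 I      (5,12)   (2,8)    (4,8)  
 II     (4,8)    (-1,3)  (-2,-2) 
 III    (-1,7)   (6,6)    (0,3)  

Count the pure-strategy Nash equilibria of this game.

1

Both I: the row player gets 5 (best alternative 4); the column player gets 12 (best alternative 8). Neither deviates — NE.
Both III is not a NE: the row player would switch to I (4 > 0).
No other cell survives both best-response checks, so there is 1 pure NE.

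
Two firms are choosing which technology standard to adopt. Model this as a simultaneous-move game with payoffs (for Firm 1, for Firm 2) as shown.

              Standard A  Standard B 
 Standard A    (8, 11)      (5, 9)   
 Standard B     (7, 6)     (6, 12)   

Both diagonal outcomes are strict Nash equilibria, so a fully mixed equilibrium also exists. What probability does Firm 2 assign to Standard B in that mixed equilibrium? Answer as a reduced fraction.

1/2

Firm 2's mix q on Standard A must make Firm 1 indifferent between Standard A and Standard B.
Firm 1's payoff from Standard A: 8q + 5(1−q). From Standard B: 7q + 6(1−q).
Set equal: 1q = 1(1−q) → q = 1/2.
Probability on Standard B is 1 − 1/2 = 1/2.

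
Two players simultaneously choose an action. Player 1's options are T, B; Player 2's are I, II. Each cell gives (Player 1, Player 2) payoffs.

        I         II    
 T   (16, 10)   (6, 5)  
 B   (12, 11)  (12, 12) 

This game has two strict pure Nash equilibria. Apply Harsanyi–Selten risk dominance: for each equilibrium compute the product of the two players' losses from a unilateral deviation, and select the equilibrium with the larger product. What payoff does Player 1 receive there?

At (T, I): Player 1 loses 16 − 12 = 4 by deviating; Player 2 loses 10 − 5 = 5. Product = 4·5 = 20.
At (B, II): Player 1 loses 12 − 6 = 6 by deviating; Player 2 loses 12 − 11 = 1. Product = 6·1 = 6.
20 > 6, so (T, I) is risk-dominant. Player 1's payoff there is 16.

16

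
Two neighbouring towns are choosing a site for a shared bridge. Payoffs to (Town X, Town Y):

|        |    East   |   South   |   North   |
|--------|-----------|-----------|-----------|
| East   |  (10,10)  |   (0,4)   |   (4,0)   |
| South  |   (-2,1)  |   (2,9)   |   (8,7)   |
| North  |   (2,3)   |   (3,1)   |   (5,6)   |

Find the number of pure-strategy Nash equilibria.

Both East: Town X gets 10 (best alternative 2); Town Y gets 10 (best alternative 4). Neither deviates — NE.
Both North is not a NE: Town X would switch to South (8 > 5).
No other cell survives both best-response checks, so there is 1 pure NE.

1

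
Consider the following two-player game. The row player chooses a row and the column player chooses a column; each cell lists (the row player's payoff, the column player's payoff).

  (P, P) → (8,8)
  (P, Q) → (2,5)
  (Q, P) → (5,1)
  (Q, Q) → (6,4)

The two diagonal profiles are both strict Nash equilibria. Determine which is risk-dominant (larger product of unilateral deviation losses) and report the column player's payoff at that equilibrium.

At both P: the row player loses 8 − 5 = 3 by deviating; the column player loses 8 − 5 = 3. Product = 3·3 = 9.
At both Q: the row player loses 6 − 2 = 4 by deviating; the column player loses 4 − 1 = 3. Product = 4·3 = 12.
12 > 9, so both Q is risk-dominant. The column player's payoff there is 4.

4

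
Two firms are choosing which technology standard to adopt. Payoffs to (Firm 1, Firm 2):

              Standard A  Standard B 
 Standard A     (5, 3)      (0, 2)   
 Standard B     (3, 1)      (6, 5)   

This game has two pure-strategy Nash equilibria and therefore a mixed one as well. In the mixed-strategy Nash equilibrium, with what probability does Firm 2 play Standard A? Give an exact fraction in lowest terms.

Firm 2's mix q on Standard A must make Firm 1 indifferent between Standard A and Standard B.
Firm 1's payoff from Standard A: 5q + 0(1−q). From Standard B: 3q + 6(1−q).
Set equal: 2q = 6(1−q) → q = 6/8 = 3/4.

3/4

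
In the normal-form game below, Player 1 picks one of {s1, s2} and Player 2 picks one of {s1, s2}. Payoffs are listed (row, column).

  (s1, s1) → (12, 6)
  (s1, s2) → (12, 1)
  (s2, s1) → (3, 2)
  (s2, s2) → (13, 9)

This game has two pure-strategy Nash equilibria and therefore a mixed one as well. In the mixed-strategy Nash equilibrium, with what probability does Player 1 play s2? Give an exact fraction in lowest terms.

Player 1's mix p on s1 must make Player 2 indifferent between s1 and s2.
Player 2's payoff from s1: 6p + 2(1−p). From s2: 1p + 9(1−p).
Set equal: 5p = 7(1−p) → p = 7/12.
Probability on s2 is 1 − 7/12 = 5/12.

5/12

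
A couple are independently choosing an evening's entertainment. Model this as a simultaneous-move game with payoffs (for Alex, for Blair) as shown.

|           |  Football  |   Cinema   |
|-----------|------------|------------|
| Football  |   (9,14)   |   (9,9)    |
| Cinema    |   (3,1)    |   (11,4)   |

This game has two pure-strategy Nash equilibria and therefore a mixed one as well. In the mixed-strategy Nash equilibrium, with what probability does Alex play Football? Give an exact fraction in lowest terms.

Alex's mix p on Football must make Blair indifferent between Football and Cinema.
Blair's payoff from Football: 14p + 1(1−p). From Cinema: 9p + 4(1−p).
Set equal: 5p = 3(1−p) → p = 3/8.

3/8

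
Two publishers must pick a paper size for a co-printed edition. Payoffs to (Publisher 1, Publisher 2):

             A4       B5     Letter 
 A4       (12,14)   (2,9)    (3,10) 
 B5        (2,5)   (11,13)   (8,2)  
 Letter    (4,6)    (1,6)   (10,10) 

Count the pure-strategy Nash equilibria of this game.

3

Both A4: Publisher 1 gets 12 (best alternative 4); Publisher 2 gets 14 (best alternative 10). Neither deviates — NE.
Both B5: Publisher 1 gets 11 (best alternative 2); Publisher 2 gets 13 (best alternative 5). Neither deviates — NE.
Both Letter: Publisher 1 gets 10 (best alternative 8); Publisher 2 gets 10 (best alternative 6). Neither deviates — NE.
(Letter, A4) is not a NE: Publisher 1 would switch to A4 (12 > 4).
No other cell survives both best-response checks, so there are 3 pure NE.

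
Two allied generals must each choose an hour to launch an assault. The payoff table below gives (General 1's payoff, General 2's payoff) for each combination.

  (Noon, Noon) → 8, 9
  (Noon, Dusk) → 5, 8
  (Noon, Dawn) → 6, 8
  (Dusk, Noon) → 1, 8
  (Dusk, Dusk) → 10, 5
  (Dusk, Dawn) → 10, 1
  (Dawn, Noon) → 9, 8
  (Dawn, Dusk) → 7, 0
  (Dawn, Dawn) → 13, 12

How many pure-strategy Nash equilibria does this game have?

1

Both Dawn: General 1 gets 13 (best alternative 10); General 2 gets 12 (best alternative 8). Neither deviates — NE.
Both Noon is not a NE: General 1 would switch to Dawn (9 > 8).
No other cell survives both best-response checks, so there is 1 pure NE.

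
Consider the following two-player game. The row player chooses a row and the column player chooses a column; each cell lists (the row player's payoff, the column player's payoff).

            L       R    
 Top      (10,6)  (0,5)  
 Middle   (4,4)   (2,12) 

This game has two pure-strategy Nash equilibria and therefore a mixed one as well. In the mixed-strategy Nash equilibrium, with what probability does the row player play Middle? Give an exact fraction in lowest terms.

1/9

The row player's mix p on Top must make the column player indifferent between L and R.
The column player's payoff from L: 6p + 4(1−p). From R: 5p + 12(1−p).
Set equal: 1p = 8(1−p) → p = 8/9.
Probability on Middle is 1 − 8/9 = 1/9.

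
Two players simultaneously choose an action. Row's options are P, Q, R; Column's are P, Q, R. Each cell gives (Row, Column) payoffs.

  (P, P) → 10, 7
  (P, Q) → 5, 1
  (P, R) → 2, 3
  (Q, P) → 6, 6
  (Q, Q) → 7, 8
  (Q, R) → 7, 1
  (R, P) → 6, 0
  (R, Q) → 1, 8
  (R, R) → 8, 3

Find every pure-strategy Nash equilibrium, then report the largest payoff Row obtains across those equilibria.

10

Both P is a pure NE (Row: 10 ≥ 6; Column: 7 ≥ 3). Row gets 10.
Both Q is a pure NE (Row: 7 ≥ 5; Column: 8 ≥ 6). Row gets 7.
Every other cell has a profitable deviation for at least one player. Highest of {10, 7} is 10.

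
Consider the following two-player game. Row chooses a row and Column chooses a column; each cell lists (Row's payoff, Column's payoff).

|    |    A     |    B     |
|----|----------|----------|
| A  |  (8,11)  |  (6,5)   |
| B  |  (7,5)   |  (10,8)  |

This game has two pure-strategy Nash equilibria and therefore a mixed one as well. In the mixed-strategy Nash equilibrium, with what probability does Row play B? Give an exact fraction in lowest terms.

Row's mix p on A must make Column indifferent between A and B.
Column's payoff from A: 11p + 5(1−p). From B: 5p + 8(1−p).
Set equal: 6p = 3(1−p) → p = 3/9 = 1/3.
Probability on B is 1 − 1/3 = 2/3.

2/3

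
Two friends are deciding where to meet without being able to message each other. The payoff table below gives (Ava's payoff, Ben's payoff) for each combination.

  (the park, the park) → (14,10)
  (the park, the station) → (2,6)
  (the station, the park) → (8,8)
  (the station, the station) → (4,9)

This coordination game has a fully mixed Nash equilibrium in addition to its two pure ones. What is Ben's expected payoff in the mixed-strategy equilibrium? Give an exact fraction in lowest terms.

42/5

Ava mixes with probability p on the park, chosen so Ben is indifferent: 10p + 8(1−p) = 6p + 9(1−p) gives p = 1/5.
Ben's expected payoff is 10·1/5 + 8·4/5 = 42/5.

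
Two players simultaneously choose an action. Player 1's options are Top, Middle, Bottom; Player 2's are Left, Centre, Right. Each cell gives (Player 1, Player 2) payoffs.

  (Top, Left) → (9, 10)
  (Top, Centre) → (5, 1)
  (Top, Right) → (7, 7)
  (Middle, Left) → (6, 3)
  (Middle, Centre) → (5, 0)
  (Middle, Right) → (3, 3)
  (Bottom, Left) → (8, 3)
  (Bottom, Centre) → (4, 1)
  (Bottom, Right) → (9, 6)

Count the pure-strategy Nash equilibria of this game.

(Top, Left): Player 1 gets 9 (best alternative 8); Player 2 gets 10 (best alternative 7). Neither deviates — NE.
(Bottom, Right): Player 1 gets 9 (best alternative 7); Player 2 gets 6 (best alternative 3). Neither deviates — NE.
(Middle, Centre) is not a NE: Player 2 would switch to Left (3 > 0).
No other cell survives both best-response checks, so there are 2 pure NE.

2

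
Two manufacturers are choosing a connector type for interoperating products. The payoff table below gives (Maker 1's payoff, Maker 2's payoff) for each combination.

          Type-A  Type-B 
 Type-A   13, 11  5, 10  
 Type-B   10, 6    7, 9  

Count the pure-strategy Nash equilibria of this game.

2

Both Type-A: Maker 1 gets 13 (best alternative 10); Maker 2 gets 11 (best alternative 10). Neither deviates — NE.
Both Type-B: Maker 1 gets 7 (best alternative 5); Maker 2 gets 9 (best alternative 6). Neither deviates — NE.
(Type-B, Type-A) is not a NE: Maker 1 would switch to Type-A (13 > 10).
No other cell survives both best-response checks, so there are 2 pure NE.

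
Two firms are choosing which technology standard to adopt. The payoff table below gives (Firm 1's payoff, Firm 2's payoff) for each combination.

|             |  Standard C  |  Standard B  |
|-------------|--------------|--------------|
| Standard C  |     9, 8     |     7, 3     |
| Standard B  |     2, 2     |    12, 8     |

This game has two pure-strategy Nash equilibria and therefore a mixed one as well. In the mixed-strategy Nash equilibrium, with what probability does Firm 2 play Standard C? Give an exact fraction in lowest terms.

5/12

Firm 2's mix q on Standard C must make Firm 1 indifferent between Standard C and Standard B.
Firm 1's payoff from Standard C: 9q + 7(1−q). From Standard B: 2q + 12(1−q).
Set equal: 7q = 5(1−q) → q = 5/12.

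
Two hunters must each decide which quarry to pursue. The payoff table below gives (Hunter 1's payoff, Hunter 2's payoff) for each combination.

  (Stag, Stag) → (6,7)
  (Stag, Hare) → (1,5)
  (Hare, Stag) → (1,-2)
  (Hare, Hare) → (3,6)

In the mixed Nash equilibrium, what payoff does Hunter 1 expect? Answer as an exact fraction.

17/7

Hunter 2 mixes with probability q on Stag, chosen so Hunter 1 is indifferent: 6q + 1(1−q) = 1q + 3(1−q) gives q = 2/7.
Hunter 1's expected payoff (from either row, since indifferent) is 6·2/7 + 1·5/7 = 17/7.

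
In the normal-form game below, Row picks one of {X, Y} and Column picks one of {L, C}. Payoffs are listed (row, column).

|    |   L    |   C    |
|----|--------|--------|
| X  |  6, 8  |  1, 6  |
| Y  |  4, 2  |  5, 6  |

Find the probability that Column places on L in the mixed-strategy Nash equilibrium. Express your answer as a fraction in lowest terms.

2/3

Column's mix q on L must make Row indifferent between X and Y.
Row's payoff from X: 6q + 1(1−q). From Y: 4q + 5(1−q).
Set equal: 2q = 4(1−q) → q = 4/6 = 2/3.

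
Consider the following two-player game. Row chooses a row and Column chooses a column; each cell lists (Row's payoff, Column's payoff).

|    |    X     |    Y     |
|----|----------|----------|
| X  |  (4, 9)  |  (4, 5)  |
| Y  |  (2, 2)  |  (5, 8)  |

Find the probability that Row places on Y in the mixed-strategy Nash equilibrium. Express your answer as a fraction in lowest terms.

Row's mix p on X must make Column indifferent between X and Y.
Column's payoff from X: 9p + 2(1−p). From Y: 5p + 8(1−p).
Set equal: 4p = 6(1−p) → p = 6/10 = 3/5.
Probability on Y is 1 − 3/5 = 2/5.

2/5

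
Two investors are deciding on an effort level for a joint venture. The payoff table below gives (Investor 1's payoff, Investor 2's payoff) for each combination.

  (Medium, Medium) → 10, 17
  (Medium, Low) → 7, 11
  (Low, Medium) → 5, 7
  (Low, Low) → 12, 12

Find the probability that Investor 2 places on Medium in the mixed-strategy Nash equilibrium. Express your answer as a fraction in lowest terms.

1/2

Investor 2's mix q on Medium must make Investor 1 indifferent between Medium and Low.
Investor 1's payoff from Medium: 10q + 7(1−q). From Low: 5q + 12(1−q).
Set equal: 5q = 5(1−q) → q = 5/10 = 1/2.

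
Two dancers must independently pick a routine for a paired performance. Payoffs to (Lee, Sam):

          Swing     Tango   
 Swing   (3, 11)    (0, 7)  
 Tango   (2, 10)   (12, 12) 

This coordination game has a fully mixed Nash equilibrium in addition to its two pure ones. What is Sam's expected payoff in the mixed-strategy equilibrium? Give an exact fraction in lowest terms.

Lee mixes with probability p on Swing, chosen so Sam is indifferent: 11p + 10(1−p) = 7p + 12(1−p) gives p = 1/3.
Sam's expected payoff is 11·1/3 + 10·2/3 = 31/3.

31/3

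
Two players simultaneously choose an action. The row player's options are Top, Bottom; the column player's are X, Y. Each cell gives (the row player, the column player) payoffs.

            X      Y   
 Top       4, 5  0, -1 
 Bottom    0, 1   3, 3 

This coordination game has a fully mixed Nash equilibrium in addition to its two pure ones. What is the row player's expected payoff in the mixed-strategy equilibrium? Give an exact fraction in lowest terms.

The column player mixes with probability q on X, chosen so the row player is indifferent: 4q + 0(1−q) = 0q + 3(1−q) gives q = 3/7.
The row player's expected payoff (from either row, since indifferent) is 4·3/7 + 0·4/7 = 12/7.

12/7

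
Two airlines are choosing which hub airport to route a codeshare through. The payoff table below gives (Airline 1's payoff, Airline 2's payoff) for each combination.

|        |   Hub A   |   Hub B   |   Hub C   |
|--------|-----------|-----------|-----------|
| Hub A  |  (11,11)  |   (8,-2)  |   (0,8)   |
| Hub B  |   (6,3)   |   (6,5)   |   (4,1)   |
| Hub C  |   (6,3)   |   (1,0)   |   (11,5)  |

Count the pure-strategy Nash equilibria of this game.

Both Hub A: Airline 1 gets 11 (best alternative 6); Airline 2 gets 11 (best alternative 8). Neither deviates — NE.
Both Hub C: Airline 1 gets 11 (best alternative 4); Airline 2 gets 5 (best alternative 3). Neither deviates — NE.
Both Hub B is not a NE: Airline 1 would switch to Hub A (8 > 6).
No other cell survives both best-response checks, so there are 2 pure NE.

2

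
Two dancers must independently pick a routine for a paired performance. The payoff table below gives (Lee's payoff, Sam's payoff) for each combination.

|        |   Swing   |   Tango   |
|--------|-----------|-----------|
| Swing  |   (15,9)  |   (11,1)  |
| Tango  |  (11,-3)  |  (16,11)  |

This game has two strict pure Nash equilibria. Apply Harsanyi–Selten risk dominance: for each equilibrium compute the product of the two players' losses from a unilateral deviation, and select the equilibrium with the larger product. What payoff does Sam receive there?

At both Swing: Lee loses 15 − 11 = 4 by deviating; Sam loses 9 − 1 = 8. Product = 4·8 = 32.
At both Tango: Lee loses 16 − 11 = 5 by deviating; Sam loses 11 − (-3) = 14. Product = 5·14 = 70.
70 > 32, so both Tango is risk-dominant. Sam's payoff there is 11.

11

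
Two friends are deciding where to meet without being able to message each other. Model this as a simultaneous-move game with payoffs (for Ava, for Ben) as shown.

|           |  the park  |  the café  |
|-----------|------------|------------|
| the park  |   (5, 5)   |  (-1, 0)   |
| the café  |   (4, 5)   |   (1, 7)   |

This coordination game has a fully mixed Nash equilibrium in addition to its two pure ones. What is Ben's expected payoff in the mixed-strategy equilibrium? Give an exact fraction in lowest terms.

5

Ava mixes with probability p on the park, chosen so Ben is indifferent: 5p + 5(1−p) = 0p + 7(1−p) gives p = 2/7.
Ben's expected payoff is 5·2/7 + 5·5/7 = 5.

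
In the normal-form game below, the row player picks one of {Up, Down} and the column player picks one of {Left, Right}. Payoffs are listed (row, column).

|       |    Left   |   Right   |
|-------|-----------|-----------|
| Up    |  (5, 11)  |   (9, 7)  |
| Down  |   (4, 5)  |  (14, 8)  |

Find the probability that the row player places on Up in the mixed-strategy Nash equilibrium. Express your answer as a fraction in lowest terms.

The row player's mix p on Up must make the column player indifferent between Left and Right.
The column player's payoff from Left: 11p + 5(1−p). From Right: 7p + 8(1−p).
Set equal: 4p = 3(1−p) → p = 3/7.

3/7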